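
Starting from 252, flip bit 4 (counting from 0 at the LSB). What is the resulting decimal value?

236

x = 011111100
bit 4 is currently 1; toggle it via x ^ (1 << 4) = x ^ 16
→ 011101100 = 236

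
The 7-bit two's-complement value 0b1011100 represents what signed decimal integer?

pattern = 1011100 (MSB is 1 ⇒ negative)
Invert: 0100011, add 1 → 0100100 = 36, so the value is -36.
(Equivalently: 92 - 2^7 = 92 - 128 = -36.)

-36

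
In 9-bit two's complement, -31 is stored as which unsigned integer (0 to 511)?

31 in 9 bits: 000011111
Invert: 111100000
Add 1:  111100001 = 481
(Check: 2^9 - 31 = 512 - 31 = 481.)

481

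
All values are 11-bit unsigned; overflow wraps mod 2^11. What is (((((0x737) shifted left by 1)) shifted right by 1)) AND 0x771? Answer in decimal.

0x737 = 11100110111
→ shifted left by 1 (mod 2^11) → 11001101110 = 1646
→ shifted right by 1 → 01100110111 = 823
0x771 = 11101110001
→ AND → 01100110001 = 817

817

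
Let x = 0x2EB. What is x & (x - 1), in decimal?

x = 1011101011 = 747
x - 1 = 1011101010
AND   = 1011101010 = 746
(x & (x - 1) clears the lowest set bit of x.)

746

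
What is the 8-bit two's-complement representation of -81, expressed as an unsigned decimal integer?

175

81 in 8 bits: 01010001
Invert: 10101110
Add 1:  10101111 = 175
(Check: 2^8 - 81 = 256 - 81 = 175.)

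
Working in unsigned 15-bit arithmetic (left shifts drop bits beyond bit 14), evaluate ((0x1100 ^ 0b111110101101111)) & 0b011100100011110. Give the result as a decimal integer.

0x1100 = 001000100000000
0b111110101101111 = 111110101101111
→ ^ → 110110001101111 = 27759
0b011100100011110 = 011100100011110
→ & → 010100000001110 = 10254

10254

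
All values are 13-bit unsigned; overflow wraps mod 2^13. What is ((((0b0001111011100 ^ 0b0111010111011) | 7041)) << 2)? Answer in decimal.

0b0001111011100 = 0001111011100
0b0111010111011 = 0111010111011
→ ^ → 0110101100111 = 3431
7041 = 1101110000001
→ | → 1111111100111 = 8167
→ << 2 (mod 2^13) → 1111110011100 = 8092

8092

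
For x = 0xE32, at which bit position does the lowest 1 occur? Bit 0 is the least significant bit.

1

0xE32 = 111000110010
Trailing zeros: 1, so the lowest set bit is bit 1 (value 2).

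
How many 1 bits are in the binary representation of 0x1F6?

0x1F6 = 111110110
Count the 1s: 1 + 1 + 1 + 1 + 1 + 1 + 1 = 7

7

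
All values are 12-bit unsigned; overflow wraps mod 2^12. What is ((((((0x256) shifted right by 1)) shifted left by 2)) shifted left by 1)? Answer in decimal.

2392

0x256 = 001001010110
→ shifted right by 1 → 000100101011 = 299
→ shifted left by 2 (mod 2^12) → 010010101100 = 1196
→ shifted left by 1 (mod 2^12) → 100101011000 = 2392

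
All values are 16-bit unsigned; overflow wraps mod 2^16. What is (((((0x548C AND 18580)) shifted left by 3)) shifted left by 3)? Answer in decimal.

8448

0x548C = 0101010010001100
18580 = 0100100010010100
→ AND → 0100000010000100 = 16516
→ shifted left by 3 (mod 2^16) → 0000010000100000 = 1056
→ shifted left by 3 (mod 2^16) → 0010000100000000 = 8448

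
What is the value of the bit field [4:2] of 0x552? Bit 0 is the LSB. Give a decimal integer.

v = 010101010010
Shift right by 2: 0101010100
Mask low 3 bits: 100 = 4

4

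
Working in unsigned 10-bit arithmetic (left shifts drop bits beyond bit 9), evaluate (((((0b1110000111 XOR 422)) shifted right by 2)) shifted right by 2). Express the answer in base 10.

34

0b1110000111 = 1110000111
422 = 0110100110
→ XOR → 1000100001 = 545
→ shifted right by 2 → 0010001000 = 136
→ shifted right by 2 → 0000100010 = 34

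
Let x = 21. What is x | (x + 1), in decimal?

23

x = 10101 = 21
x + 1 = 10110
OR    = 10111 = 23
(x | (x + 1) sets the lowest cleared bit.)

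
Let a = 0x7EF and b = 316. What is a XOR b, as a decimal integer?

1747

0x7EF = 11111101111
316 = 00100111100
XOR → 11011010011 = 1747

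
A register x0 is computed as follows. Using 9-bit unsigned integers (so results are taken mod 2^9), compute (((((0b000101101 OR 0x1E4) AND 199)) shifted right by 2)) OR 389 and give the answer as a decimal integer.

0b000101101 = 000101101
0x1E4 = 111100100
→ OR → 111101101 = 493
199 = 011000111
→ AND → 011000101 = 197
→ shifted right by 2 → 000110001 = 49
389 = 110000101
→ OR → 110110101 = 437

437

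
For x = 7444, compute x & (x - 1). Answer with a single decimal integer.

x = 1110100010100 = 7444
x - 1 = 1110100010011
AND   = 1110100010000 = 7440
(x & (x - 1) clears the lowest set bit of x.)

7440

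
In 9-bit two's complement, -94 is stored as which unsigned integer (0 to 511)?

94 in 9 bits: 001011110
Invert: 110100001
Add 1:  110100010 = 418
(Check: 2^9 - 94 = 512 - 94 = 418.)

418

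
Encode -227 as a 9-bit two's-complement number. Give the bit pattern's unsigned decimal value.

227 in 9 bits: 011100011
Invert: 100011100
Add 1:  100011101 = 285
(Check: 2^9 - 227 = 512 - 227 = 285.)

285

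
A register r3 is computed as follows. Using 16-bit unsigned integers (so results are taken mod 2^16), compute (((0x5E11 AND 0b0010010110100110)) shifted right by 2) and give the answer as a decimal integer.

0x5E11 = 0101111000010001
0b0010010110100110 = 0010010110100110
→ AND → 0000010000000000 = 1024
→ shifted right by 2 → 0000000100000000 = 256

256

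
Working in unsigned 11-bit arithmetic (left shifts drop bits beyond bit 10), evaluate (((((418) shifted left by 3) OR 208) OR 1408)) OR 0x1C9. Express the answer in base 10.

418 = 00110100010
→ shifted left by 3 (mod 2^11) → 10100010000 = 1296
208 = 00011010000
→ OR → 10111010000 = 1488
1408 = 10110000000
→ OR → 10111010000 = 1488
0x1C9 = 00111001001
→ OR → 10111011001 = 1497

1497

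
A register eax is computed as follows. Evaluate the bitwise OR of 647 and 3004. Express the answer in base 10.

3007

647 = 001010000111
3004 = 101110111100
 OR → 101110111111 = 3007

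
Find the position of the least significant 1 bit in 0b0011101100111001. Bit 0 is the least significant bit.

0b0011101100111001 = 11101100111001
Trailing zeros: 0, so the lowest set bit is bit 0 (value 1).

0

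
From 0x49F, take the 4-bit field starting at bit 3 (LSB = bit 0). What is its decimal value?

3

v = 010010011111
Shift right by 3: 010010011
Mask low 4 bits: 0011 = 3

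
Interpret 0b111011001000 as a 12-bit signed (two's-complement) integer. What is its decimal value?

-312

pattern = 111011001000 (MSB is 1 ⇒ negative)
Invert: 000100110111, add 1 → 000100111000 = 312, so the value is -312.
(Equivalently: 3784 - 2^12 = 3784 - 4096 = -312.)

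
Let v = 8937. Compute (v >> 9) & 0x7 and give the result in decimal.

1

v = 10001011101001
Shift right by 9: 10001
Mask low 3 bits: 001 = 1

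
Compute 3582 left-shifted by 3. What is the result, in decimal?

28656

3582 = 000110111111110
shift left by 3 → 110111111110000 = 28656
(equivalently, 3582 × 2^3 = 3582 × 8)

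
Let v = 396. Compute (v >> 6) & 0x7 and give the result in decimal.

v = 110001100
Shift right by 6: 110
Mask low 3 bits: 110 = 6

6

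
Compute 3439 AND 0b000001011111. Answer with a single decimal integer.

3439 = 110101101111
b = 000001011111
AND → 000001001111 = 79

79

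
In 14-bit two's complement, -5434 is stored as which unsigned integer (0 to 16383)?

10950

5434 in 14 bits: 01010100111010
Invert: 10101011000101
Add 1:  10101011000110 = 10950
(Check: 2^14 - 5434 = 16384 - 5434 = 10950.)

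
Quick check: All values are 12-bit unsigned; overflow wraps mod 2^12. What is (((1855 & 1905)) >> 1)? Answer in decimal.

1855 = 011100111111
1905 = 011101110001
→ & → 011100110001 = 1841
→ >> 1 → 001110011000 = 920

920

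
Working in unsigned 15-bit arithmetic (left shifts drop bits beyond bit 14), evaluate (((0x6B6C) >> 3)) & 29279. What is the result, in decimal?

0x6B6C = 110101101101100
→ >> 3 → 000110101101101 = 3437
29279 = 111001001011111
→ & → 000000001001101 = 77

77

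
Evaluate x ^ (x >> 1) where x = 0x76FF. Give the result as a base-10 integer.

x = 111011011111111 = 30463
x>>1 = 011101101111111
XOR  = 100110110000000 = 19840
(x ^ (x >> 1) gives the standard binary-reflected Gray code of x.)

19840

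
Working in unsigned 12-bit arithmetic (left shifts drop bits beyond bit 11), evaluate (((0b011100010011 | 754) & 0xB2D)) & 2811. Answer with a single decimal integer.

0b011100010011 = 011100010011
754 = 001011110010
→ | → 011111110011 = 2035
0xB2D = 101100101101
→ & → 001100100001 = 801
2811 = 101011111011
→ & → 001000100001 = 545

545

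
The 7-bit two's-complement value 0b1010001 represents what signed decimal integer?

pattern = 1010001 (MSB is 1 ⇒ negative)
Invert: 0101110, add 1 → 0101111 = 47, so the value is -47.
(Equivalently: 81 - 2^7 = 81 - 128 = -47.)

-47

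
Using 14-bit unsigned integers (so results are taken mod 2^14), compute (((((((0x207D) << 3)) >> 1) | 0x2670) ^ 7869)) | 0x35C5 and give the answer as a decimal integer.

15821

0x207D = 10000001111101
→ << 3 (mod 2^14) → 00001111101000 = 1000
→ >> 1 → 00000111110100 = 500
0x2670 = 10011001110000
→ | → 10011111110100 = 10228
7869 = 01111010111101
→ ^ → 11100101001001 = 14665
0x35C5 = 11010111000101
→ | → 11110111001101 = 15821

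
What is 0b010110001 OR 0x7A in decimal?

a = 10110001
0x7A = 01111010
 OR → 11111011 = 251

251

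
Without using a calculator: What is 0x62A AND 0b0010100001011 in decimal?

1034

0x62A = 11000101010
b = 10100001011
AND → 10000001010 = 1034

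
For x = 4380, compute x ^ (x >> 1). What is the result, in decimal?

6546

x = 1000100011100 = 4380
x>>1 = 0100010001110
XOR  = 1100110010010 = 6546
(x ^ (x >> 1) gives the standard binary-reflected Gray code of x.)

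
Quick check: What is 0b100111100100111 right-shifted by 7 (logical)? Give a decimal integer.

158

x = 100111100100111
shift right by 7 → 000000010011110 = 158
(equivalently, floor(20263 / 128))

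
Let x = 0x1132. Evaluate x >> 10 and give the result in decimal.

4

0x1132 = 1000100110010
shift right by 10 → 0000000000100 = 4
(equivalently, floor(4402 / 1024))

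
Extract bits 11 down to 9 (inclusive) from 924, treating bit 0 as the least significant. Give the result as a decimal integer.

1

v = 000001110011100
Shift right by 9: 000001
Mask low 3 bits: 001 = 1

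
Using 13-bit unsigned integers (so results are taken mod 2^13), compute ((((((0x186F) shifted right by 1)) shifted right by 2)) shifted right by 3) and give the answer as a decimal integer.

97

0x186F = 1100001101111
→ shifted right by 1 → 0110000110111 = 3127
→ shifted right by 2 → 0001100001101 = 781
→ shifted right by 3 → 0000001100001 = 97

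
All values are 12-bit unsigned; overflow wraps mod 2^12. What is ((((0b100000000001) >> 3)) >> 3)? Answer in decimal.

32

0b100000000001 = 100000000001
→ >> 3 → 000100000000 = 256
→ >> 3 → 000000100000 = 32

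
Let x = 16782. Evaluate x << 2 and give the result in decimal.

16782 = 00100000110001110
shift left by 2 → 10000011000111000 = 67128
(equivalently, 16782 × 2^2 = 16782 × 4)

67128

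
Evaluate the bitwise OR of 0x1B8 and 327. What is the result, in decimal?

511

0x1B8 = 110111000
327 = 101000111
 OR → 111111111 = 511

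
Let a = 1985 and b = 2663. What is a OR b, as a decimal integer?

4071

1985 = 011111000001
2663 = 101001100111
 OR → 111111100111 = 4071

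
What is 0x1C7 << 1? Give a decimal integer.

910

0x1C7 = 0111000111
shift left by 1 → 1110001110 = 910
(equivalently, 455 × 2^1 = 455 × 2)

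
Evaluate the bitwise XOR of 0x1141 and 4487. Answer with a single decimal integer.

198

0x1141 = 1000101000001
4487 = 1000110000111
XOR → 0000011000110 = 198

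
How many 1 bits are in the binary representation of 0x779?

8

0x779 = 11101111001
Count the 1s: 1 + 1 + 1 + 1 + 1 + 1 + 1 + 1 = 8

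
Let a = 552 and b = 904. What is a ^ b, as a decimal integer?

416

552 = 1000101000
904 = 1110001000
XOR → 0110100000 = 416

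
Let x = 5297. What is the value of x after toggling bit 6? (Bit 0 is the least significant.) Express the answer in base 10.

5361

x = 01010010110001
bit 6 is currently 0; toggle it via x ^ (1 << 6) = x ^ 64
→ 01010011110001 = 5361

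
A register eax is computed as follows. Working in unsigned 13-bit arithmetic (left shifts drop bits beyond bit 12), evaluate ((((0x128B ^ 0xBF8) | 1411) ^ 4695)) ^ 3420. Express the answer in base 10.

760

0x128B = 1001010001011
0xBF8 = 0101111111000
→ ^ → 1100101110011 = 6515
1411 = 0010110000011
→ | → 1110111110011 = 7667
4695 = 1001001010111
→ ^ → 0111110100100 = 4004
3420 = 0110101011100
→ ^ → 0001011111000 = 760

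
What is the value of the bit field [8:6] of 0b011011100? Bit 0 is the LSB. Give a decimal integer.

v = 011011100
Shift right by 6: 011
Mask low 3 bits: 011 = 3

3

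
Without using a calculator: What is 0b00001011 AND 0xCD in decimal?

a = 00001011
0xCD = 11001101
AND → 00001001 = 9

9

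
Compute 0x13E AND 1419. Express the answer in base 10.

0x13E = 00100111110
1419 = 10110001011
AND → 00100001010 = 266

266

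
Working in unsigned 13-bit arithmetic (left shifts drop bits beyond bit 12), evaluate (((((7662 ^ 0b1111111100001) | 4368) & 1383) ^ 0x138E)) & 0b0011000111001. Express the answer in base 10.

521

7662 = 1110111101110
0b1111111100001 = 1111111100001
→ ^ → 0001000001111 = 527
4368 = 1000100010000
→ | → 1001100011111 = 4895
1383 = 0010101100111
→ & → 0000100000111 = 263
0x138E = 1001110001110
→ ^ → 1001010001001 = 4745
0b0011000111001 = 0011000111001
→ & → 0001000001001 = 521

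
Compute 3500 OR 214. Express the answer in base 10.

3582

3500 = 110110101100
214 = 000011010110
 OR → 110111111110 = 3582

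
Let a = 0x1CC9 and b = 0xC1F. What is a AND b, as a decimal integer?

3081

0x1CC9 = 1110011001001
0xC1F = 0110000011111
AND → 0110000001001 = 3081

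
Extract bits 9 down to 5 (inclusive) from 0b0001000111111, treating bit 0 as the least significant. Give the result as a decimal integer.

17

v = 0001000111111
Shift right by 5: 00010001
Mask low 5 bits: 10001 = 17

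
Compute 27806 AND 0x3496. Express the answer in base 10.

9366

27806 = 110110010011110
0x3496 = 011010010010110
AND → 010010010010110 = 9366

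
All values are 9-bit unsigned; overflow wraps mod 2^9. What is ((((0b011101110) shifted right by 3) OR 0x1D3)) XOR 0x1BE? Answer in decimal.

0b011101110 = 011101110
→ shifted right by 3 → 000011101 = 29
0x1D3 = 111010011
→ OR → 111011111 = 479
0x1BE = 110111110
→ XOR → 001100001 = 97

97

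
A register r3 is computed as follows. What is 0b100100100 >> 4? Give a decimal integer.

x = 100100100
shift right by 4 → 000010010 = 18
(equivalently, floor(292 / 16))

18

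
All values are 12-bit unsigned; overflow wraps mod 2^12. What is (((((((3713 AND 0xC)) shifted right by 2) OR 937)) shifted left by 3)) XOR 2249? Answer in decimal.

3713 = 111010000001
0xC = 000000001100
→ AND → 000000000000 = 0
→ shifted right by 2 → 000000000000 = 0
937 = 001110101001
→ OR → 001110101001 = 937
→ shifted left by 3 (mod 2^12) → 110101001000 = 3400
2249 = 100011001001
→ XOR → 010110000001 = 1409

1409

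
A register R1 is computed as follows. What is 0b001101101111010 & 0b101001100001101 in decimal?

a = 001101101111010
b = 101001100001101
AND → 001001100001000 = 4872

4872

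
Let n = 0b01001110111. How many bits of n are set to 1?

n = 1001110111
Count the 1s: 1 + 1 + 1 + 1 + 1 + 1 + 1 = 7

7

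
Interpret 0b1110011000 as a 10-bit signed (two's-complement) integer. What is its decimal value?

pattern = 1110011000 (MSB is 1 ⇒ negative)
Invert: 0001100111, add 1 → 0001101000 = 104, so the value is -104.
(Equivalently: 920 - 2^10 = 920 - 1024 = -104.)

-104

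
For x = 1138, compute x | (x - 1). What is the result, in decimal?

1139

x = 10001110010 = 1138
x - 1 = 10001110001
OR    = 10001110011 = 1139
(x | (x - 1) sets all bits below the lowest set bit.)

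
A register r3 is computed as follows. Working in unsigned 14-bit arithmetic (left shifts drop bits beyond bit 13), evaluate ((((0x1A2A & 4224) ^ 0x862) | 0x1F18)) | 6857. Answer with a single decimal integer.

0x1A2A = 01101000101010
4224 = 01000010000000
→ & → 01000000000000 = 4096
0x862 = 00100001100010
→ ^ → 01100001100010 = 6242
0x1F18 = 01111100011000
→ | → 01111101111010 = 8058
6857 = 01101011001001
→ | → 01111111111011 = 8187

8187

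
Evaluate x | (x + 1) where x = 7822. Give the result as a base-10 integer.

x = 1111010001110 = 7822
x + 1 = 1111010001111
OR    = 1111010001111 = 7823
(x | (x + 1) sets the lowest cleared bit.)

7823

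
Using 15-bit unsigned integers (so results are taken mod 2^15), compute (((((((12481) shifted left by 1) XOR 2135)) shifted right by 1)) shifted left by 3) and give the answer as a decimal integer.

10064

12481 = 011000011000001
→ shifted left by 1 (mod 2^15) → 110000110000010 = 24962
2135 = 000100001010111
→ XOR → 110100111010101 = 27093
→ shifted right by 1 → 011010011101010 = 13546
→ shifted left by 3 (mod 2^15) → 010011101010000 = 10064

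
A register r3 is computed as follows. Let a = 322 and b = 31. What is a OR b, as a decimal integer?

322 = 101000010
31 = 000011111
 OR → 101011111 = 351

351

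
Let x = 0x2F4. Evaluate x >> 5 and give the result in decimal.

23

0x2F4 = 1011110100
shift right by 5 → 0000010111 = 23
(equivalently, floor(756 / 32))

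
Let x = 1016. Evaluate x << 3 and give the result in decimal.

8128

1016 = 0001111111000
shift left by 3 → 1111111000000 = 8128
(equivalently, 1016 × 2^3 = 1016 × 8)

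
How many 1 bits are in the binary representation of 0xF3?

0xF3 = 11110011
Count the 1s: 1 + 1 + 1 + 1 + 1 + 1 = 6

6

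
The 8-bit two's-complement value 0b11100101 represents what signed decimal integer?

-27

pattern = 11100101 (MSB is 1 ⇒ negative)
Invert: 00011010, add 1 → 00011011 = 27, so the value is -27.
(Equivalently: 229 - 2^8 = 229 - 256 = -27.)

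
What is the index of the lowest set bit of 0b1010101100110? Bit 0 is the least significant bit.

0b1010101100110 = 1010101100110
Trailing zeros: 1, so the lowest set bit is bit 1 (value 2).

1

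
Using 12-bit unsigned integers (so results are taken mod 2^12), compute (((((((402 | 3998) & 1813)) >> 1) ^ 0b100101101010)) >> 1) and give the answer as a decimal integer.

1392

402 = 000110010010
3998 = 111110011110
→ | → 111110011110 = 3998
1813 = 011100010101
→ & → 011100010100 = 1812
→ >> 1 → 001110001010 = 906
0b100101101010 = 100101101010
→ ^ → 101011100000 = 2784
→ >> 1 → 010101110000 = 1392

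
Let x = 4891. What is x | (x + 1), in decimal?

x = 1001100011011 = 4891
x + 1 = 1001100011100
OR    = 1001100011111 = 4895
(x | (x + 1) sets the lowest cleared bit.)

4895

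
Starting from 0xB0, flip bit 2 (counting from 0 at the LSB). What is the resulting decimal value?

x = 10110000
bit 2 is currently 0; toggle it via x ^ (1 << 2) = x ^ 4
→ 10110100 = 180

180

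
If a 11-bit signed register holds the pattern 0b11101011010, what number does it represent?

-166

pattern = 11101011010 (MSB is 1 ⇒ negative)
Invert: 00010100101, add 1 → 00010100110 = 166, so the value is -166.
(Equivalently: 1882 - 2^11 = 1882 - 2048 = -166.)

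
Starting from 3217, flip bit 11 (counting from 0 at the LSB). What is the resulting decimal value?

1169

x = 110010010001
bit 11 is currently 1; toggle it via x ^ (1 << 11) = x ^ 2048
→ 010010010001 = 1169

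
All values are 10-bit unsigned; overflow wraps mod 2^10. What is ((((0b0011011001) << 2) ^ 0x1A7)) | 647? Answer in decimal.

711

0b0011011001 = 0011011001
→ << 2 (mod 2^10) → 1101100100 = 868
0x1A7 = 0110100111
→ ^ → 1011000011 = 707
647 = 1010000111
→ | → 1011000111 = 711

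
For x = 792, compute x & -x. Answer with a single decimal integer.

x = 1100011000 = 792
-x (two's complement) = …0011101000
AND   = 0000001000 = 8
(x & -x isolates the lowest set bit of x.)

8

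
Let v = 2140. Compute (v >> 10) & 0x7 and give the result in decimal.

v = 0100001011100
Shift right by 10: 010
Mask low 3 bits: 010 = 2

2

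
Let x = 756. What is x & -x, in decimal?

x = 1011110100 = 756
-x (two's complement) = …0100001100
AND   = 0000000100 = 4
(x & -x isolates the lowest set bit of x.)

4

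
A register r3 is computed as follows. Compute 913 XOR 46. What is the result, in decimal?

913 = 1110010001
46 = 0000101110
XOR → 1110111111 = 959

959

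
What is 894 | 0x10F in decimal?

894 = 1101111110
0x10F = 0100001111
 OR → 1101111111 = 895

895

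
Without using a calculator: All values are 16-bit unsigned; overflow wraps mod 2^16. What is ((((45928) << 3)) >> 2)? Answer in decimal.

45928 = 1011001101101000
→ << 3 (mod 2^16) → 1001101101000000 = 39744
→ >> 2 → 0010011011010000 = 9936

9936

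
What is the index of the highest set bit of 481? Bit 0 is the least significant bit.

8

481 = 111100001
The topmost 1 is at position 8 (since 2^8 = 256 ≤ 481 < 512).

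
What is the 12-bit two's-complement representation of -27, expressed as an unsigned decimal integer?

4069

27 in 12 bits: 000000011011
Invert: 111111100100
Add 1:  111111100101 = 4069
(Check: 2^12 - 27 = 4096 - 27 = 4069.)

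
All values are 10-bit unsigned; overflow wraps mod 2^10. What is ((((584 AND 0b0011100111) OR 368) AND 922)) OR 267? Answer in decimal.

584 = 1001001000
0b0011100111 = 0011100111
→ AND → 0001000000 = 64
368 = 0101110000
→ OR → 0101110000 = 368
922 = 1110011010
→ AND → 0100010000 = 272
267 = 0100001011
→ OR → 0100011011 = 283

283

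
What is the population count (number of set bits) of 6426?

6426 = 1100100011010
Count the 1s: 1 + 1 + 1 + 1 + 1 + 1 = 6

6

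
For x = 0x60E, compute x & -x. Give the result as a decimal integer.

x = 11000001110 = 1550
-x (two's complement) = …00111110010
AND   = 00000000010 = 2
(x & -x isolates the lowest set bit of x.)

2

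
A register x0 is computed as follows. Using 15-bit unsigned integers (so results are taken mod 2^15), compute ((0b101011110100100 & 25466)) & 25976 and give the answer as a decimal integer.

0b101011110100100 = 101011110100100
25466 = 110001101111010
→ & → 100001100100000 = 17184
25976 = 110010101111000
→ & → 100000100100000 = 16672

16672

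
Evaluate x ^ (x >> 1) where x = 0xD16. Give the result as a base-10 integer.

x = 110100010110 = 3350
x>>1 = 011010001011
XOR  = 101110011101 = 2973
(x ^ (x >> 1) gives the standard binary-reflected Gray code of x.)

2973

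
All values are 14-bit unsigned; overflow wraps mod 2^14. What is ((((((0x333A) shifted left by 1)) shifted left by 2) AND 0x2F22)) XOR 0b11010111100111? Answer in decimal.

15591

0x333A = 11001100111010
→ shifted left by 1 (mod 2^14) → 10011001110100 = 9844
→ shifted left by 2 (mod 2^14) → 01100111010000 = 6608
0x2F22 = 10111100100010
→ AND → 00100100000000 = 2304
0b11010111100111 = 11010111100111
→ XOR → 11110011100111 = 15591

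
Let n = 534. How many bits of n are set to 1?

4

534 = 1000010110
Count the 1s: 1 + 1 + 1 + 1 = 4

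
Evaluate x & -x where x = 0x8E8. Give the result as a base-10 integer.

x = 100011101000 = 2280
-x (two's complement) = …011100011000
AND   = 000000001000 = 8
(x & -x isolates the lowest set bit of x.)

8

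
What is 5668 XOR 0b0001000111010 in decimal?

5668 = 1011000100100
b = 0001000111010
XOR → 1010000011110 = 5150

5150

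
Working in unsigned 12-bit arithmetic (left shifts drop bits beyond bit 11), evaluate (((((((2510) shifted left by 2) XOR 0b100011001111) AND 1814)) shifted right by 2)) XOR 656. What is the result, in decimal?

2510 = 100111001110
→ shifted left by 2 (mod 2^12) → 011100111000 = 1848
0b100011001111 = 100011001111
→ XOR → 111111110111 = 4087
1814 = 011100010110
→ AND → 011100010110 = 1814
→ shifted right by 2 → 000111000101 = 453
656 = 001010010000
→ XOR → 001101010101 = 853

853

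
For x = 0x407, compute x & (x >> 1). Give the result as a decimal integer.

3

x = 10000000111 = 1031
x>>1 = 01000000011
AND  = 00000000011 = 3
(x & (x >> 1) has a 1 wherever x has two consecutive 1 bits.)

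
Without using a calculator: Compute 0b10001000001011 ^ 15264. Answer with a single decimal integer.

a = 10001000001011
15264 = 11101110100000
XOR → 01100110101011 = 6571

6571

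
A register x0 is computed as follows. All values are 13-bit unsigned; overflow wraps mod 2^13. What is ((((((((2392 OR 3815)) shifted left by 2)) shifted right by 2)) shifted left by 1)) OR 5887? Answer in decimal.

2392 = 0100101011000
3815 = 0111011100111
→ OR → 0111111111111 = 4095
→ shifted left by 2 (mod 2^13) → 1111111111100 = 8188
→ shifted right by 2 → 0011111111111 = 2047
→ shifted left by 1 (mod 2^13) → 0111111111110 = 4094
5887 = 1011011111111
→ OR → 1111111111111 = 8191

8191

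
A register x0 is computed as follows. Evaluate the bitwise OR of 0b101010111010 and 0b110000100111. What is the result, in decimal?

a = 101010111010
b = 110000100111
 OR → 111010111111 = 3775

3775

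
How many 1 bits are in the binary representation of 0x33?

4

0x33 = 110011
Count the 1s: 1 + 1 + 1 + 1 = 4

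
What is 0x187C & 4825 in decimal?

4184

0x187C = 1100001111100
4825 = 1001011011001
AND → 1000001011000 = 4184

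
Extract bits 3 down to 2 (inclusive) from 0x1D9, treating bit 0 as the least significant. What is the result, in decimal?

v = 0111011001
Shift right by 2: 01110110
Mask low 2 bits: 10 = 2

2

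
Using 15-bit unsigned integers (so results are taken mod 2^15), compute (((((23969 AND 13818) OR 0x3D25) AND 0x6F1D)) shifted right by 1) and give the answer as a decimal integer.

5762

23969 = 101110110100001
13818 = 011010111111010
→ AND → 001010110100000 = 5536
0x3D25 = 011110100100101
→ OR → 011110110100101 = 15781
0x6F1D = 110111100011101
→ AND → 010110100000101 = 11525
→ shifted right by 1 → 001011010000010 = 5762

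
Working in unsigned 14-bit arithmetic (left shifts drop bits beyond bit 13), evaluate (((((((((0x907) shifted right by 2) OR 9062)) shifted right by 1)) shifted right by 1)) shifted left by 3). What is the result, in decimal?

1736

0x907 = 00100100000111
→ shifted right by 2 → 00001001000001 = 577
9062 = 10001101100110
→ OR → 10001101100111 = 9063
→ shifted right by 1 → 01000110110011 = 4531
→ shifted right by 1 → 00100011011001 = 2265
→ shifted left by 3 (mod 2^14) → 00011011001000 = 1736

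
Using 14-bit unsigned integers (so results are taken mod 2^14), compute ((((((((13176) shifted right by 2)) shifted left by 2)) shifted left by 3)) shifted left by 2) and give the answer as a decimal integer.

12032

13176 = 11001101111000
→ shifted right by 2 → 00110011011110 = 3294
→ shifted left by 2 (mod 2^14) → 11001101111000 = 13176
→ shifted left by 3 (mod 2^14) → 01101111000000 = 7104
→ shifted left by 2 (mod 2^14) → 10111100000000 = 12032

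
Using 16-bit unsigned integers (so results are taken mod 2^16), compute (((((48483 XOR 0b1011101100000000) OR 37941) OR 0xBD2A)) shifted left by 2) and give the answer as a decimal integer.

48483 = 1011110101100011
0b1011101100000000 = 1011101100000000
→ XOR → 0000011001100011 = 1635
37941 = 1001010000110101
→ OR → 1001011001110111 = 38519
0xBD2A = 1011110100101010
→ OR → 1011111101111111 = 49023
→ shifted left by 2 (mod 2^16) → 1111110111111100 = 65020

65020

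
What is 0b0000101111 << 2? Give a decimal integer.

188

x = 00101111
shift left by 2 → 10111100 = 188
(equivalently, 47 × 2^2 = 47 × 4)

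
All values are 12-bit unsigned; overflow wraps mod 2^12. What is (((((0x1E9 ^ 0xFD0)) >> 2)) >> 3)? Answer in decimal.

0x1E9 = 000111101001
0xFD0 = 111111010000
→ ^ → 111000111001 = 3641
→ >> 2 → 001110001110 = 910
→ >> 3 → 000001110001 = 113

113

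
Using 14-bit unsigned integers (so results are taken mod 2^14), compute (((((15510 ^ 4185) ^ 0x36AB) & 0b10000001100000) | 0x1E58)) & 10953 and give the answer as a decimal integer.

2632

15510 = 11110010010110
4185 = 01000001011001
→ ^ → 10110011001111 = 11471
0x36AB = 11011010101011
→ ^ → 01101001100100 = 6756
0b10000001100000 = 10000001100000
→ & → 00000001100000 = 96
0x1E58 = 01111001011000
→ | → 01111001111000 = 7800
10953 = 10101011001001
→ & → 00101001001000 = 2632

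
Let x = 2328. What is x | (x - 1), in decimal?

2335

x = 100100011000 = 2328
x - 1 = 100100010111
OR    = 100100011111 = 2335
(x | (x - 1) sets all bits below the lowest set bit.)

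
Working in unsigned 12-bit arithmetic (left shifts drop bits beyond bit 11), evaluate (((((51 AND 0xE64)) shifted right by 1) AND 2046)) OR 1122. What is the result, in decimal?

51 = 000000110011
0xE64 = 111001100100
→ AND → 000000100000 = 32
→ shifted right by 1 → 000000010000 = 16
2046 = 011111111110
→ AND → 000000010000 = 16
1122 = 010001100010
→ OR → 010001110010 = 1138

1138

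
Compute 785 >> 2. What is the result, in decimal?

785 = 1100010001
shift right by 2 → 0011000100 = 196
(equivalently, floor(785 / 4))

196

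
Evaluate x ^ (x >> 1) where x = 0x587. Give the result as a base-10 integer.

x = 10110000111 = 1415
x>>1 = 01011000011
XOR  = 11101000100 = 1860
(x ^ (x >> 1) gives the standard binary-reflected Gray code of x.)

1860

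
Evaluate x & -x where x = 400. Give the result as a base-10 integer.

x = 110010000 = 400
-x (two's complement) = …001110000
AND   = 000010000 = 16
(x & -x isolates the lowest set bit of x.)

16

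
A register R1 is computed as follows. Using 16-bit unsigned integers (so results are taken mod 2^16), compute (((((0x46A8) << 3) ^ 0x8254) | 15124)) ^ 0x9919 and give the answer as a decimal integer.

9741

0x46A8 = 0100011010101000
→ << 3 (mod 2^16) → 0011010101000000 = 13632
0x8254 = 1000001001010100
→ ^ → 1011011100010100 = 46868
15124 = 0011101100010100
→ | → 1011111100010100 = 48916
0x9919 = 1001100100011001
→ ^ → 0010011000001101 = 9741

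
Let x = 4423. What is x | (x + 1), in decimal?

x = 1000101000111 = 4423
x + 1 = 1000101001000
OR    = 1000101001111 = 4431
(x | (x + 1) sets the lowest cleared bit.)

4431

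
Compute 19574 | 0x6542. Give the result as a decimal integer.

19574 = 100110001110110
0x6542 = 110010101000010
 OR → 110110101110110 = 28022

28022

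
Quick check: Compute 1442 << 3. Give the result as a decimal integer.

11536

1442 = 00010110100010
shift left by 3 → 10110100010000 = 11536
(equivalently, 1442 × 2^3 = 1442 × 8)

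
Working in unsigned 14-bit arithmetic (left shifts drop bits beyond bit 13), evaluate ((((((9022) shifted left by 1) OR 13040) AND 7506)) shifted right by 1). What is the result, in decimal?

2600

9022 = 10001100111110
→ shifted left by 1 (mod 2^14) → 00011001111100 = 1660
13040 = 11001011110000
→ OR → 11011011111100 = 14076
7506 = 01110101010010
→ AND → 01010001010000 = 5200
→ shifted right by 1 → 00101000101000 = 2600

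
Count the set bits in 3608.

3608 = 111000011000
Count the 1s: 1 + 1 + 1 + 1 + 1 = 5

5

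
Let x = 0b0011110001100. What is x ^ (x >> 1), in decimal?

1098

x = 11110001100 = 1932
x>>1 = 01111000110
XOR  = 10001001010 = 1098
(x ^ (x >> 1) gives the standard binary-reflected Gray code of x.)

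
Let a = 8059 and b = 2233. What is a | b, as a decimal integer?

8059 = 1111101111011
2233 = 0100010111001
 OR → 1111111111011 = 8187

8187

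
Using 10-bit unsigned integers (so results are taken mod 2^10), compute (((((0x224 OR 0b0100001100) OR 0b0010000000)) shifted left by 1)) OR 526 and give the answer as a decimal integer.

862

0x224 = 1000100100
0b0100001100 = 0100001100
→ OR → 1100101100 = 812
0b0010000000 = 0010000000
→ OR → 1110101100 = 940
→ shifted left by 1 (mod 2^10) → 1101011000 = 856
526 = 1000001110
→ OR → 1101011110 = 862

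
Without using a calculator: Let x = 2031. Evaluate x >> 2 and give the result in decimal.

2031 = 11111101111
shift right by 2 → 00111111011 = 507
(equivalently, floor(2031 / 4))

507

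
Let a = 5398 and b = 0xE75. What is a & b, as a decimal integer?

1044

5398 = 1010100010110
0xE75 = 0111001110101
AND → 0010000010100 = 1044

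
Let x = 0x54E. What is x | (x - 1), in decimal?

x = 10101001110 = 1358
x - 1 = 10101001101
OR    = 10101001111 = 1359
(x | (x - 1) sets all bits below the lowest set bit.)

1359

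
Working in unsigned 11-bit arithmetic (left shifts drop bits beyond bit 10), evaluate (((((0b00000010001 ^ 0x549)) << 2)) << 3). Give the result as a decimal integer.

0b00000010001 = 00000010001
0x549 = 10101001001
→ ^ → 10101011000 = 1368
→ << 2 (mod 2^11) → 10101100000 = 1376
→ << 3 (mod 2^11) → 01100000000 = 768

768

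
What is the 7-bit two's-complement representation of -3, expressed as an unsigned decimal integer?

125

3 in 7 bits: 0000011
Invert: 1111100
Add 1:  1111101 = 125
(Check: 2^7 - 3 = 128 - 3 = 125.)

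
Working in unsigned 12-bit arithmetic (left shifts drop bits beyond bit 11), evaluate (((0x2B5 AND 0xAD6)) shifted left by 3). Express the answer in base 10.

0x2B5 = 001010110101
0xAD6 = 101011010110
→ AND → 001010010100 = 660
→ shifted left by 3 (mod 2^12) → 010010100000 = 1184

1184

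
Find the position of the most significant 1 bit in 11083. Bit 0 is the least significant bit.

13

11083 = 10101101001011
The topmost 1 is at position 13 (since 2^13 = 8192 ≤ 11083 < 16384).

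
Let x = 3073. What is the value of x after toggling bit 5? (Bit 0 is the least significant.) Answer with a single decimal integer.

x = 110000000001
bit 5 is currently 0; toggle it via x ^ (1 << 5) = x ^ 32
→ 110000100001 = 3105

3105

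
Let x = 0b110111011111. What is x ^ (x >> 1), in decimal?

2864

x = 110111011111 = 3551
x>>1 = 011011101111
XOR  = 101100110000 = 2864
(x ^ (x >> 1) gives the standard binary-reflected Gray code of x.)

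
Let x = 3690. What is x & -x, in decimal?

x = 111001101010 = 3690
-x (two's complement) = …000110010110
AND   = 000000000010 = 2
(x & -x isolates the lowest set bit of x.)

2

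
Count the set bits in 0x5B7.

8

0x5B7 = 10110110111
Count the 1s: 1 + 1 + 1 + 1 + 1 + 1 + 1 + 1 = 8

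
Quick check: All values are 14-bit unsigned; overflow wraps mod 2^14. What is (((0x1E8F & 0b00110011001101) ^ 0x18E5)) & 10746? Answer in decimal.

104

0x1E8F = 01111010001111
0b00110011001101 = 00110011001101
→ & → 00110010001101 = 3213
0x18E5 = 01100011100101
→ ^ → 01010001101000 = 5224
10746 = 10100111111010
→ & → 00000001101000 = 104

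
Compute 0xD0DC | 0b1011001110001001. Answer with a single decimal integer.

0xD0DC = 1101000011011100
b = 1011001110001001
 OR → 1111001111011101 = 62429

62429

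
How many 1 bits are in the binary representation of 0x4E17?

8

0x4E17 = 100111000010111
Count the 1s: 1 + 1 + 1 + 1 + 1 + 1 + 1 + 1 = 8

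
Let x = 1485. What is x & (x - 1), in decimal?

x = 10111001101 = 1485
x - 1 = 10111001100
AND   = 10111001100 = 1484
(x & (x - 1) clears the lowest set bit of x.)

1484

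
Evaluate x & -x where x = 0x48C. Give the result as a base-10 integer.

x = 10010001100 = 1164
-x (two's complement) = …01101110100
AND   = 00000000100 = 4
(x & -x isolates the lowest set bit of x.)

4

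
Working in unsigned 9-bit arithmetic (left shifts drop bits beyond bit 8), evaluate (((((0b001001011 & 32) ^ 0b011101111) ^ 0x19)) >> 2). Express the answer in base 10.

61

0b001001011 = 001001011
32 = 000100000
→ & → 000000000 = 0
0b011101111 = 011101111
→ ^ → 011101111 = 239
0x19 = 000011001
→ ^ → 011110110 = 246
→ >> 2 → 000111101 = 61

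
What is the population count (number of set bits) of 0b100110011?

5

n = 100110011
Count the 1s: 1 + 1 + 1 + 1 + 1 = 5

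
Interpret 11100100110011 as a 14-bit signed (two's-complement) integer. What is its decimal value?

pattern = 11100100110011 (MSB is 1 ⇒ negative)
Invert: 00011011001100, add 1 → 00011011001101 = 1741, so the value is -1741.
(Equivalently: 14643 - 2^14 = 14643 - 16384 = -1741.)

-1741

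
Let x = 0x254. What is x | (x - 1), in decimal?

x = 1001010100 = 596
x - 1 = 1001010011
OR    = 1001010111 = 599
(x | (x - 1) sets all bits below the lowest set bit.)

599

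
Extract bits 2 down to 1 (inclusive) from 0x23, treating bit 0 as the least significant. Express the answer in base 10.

1

v = 00000100011
Shift right by 1: 0000010001
Mask low 2 bits: 01 = 1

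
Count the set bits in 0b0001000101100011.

n = 1000101100011
Count the 1s: 1 + 1 + 1 + 1 + 1 + 1 = 6

6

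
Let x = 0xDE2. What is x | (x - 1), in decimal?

3555

x = 110111100010 = 3554
x - 1 = 110111100001
OR    = 110111100011 = 3555
(x | (x - 1) sets all bits below the lowest set bit.)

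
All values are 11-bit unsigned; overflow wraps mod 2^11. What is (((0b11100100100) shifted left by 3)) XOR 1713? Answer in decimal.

1937

0b11100100100 = 11100100100
→ shifted left by 3 (mod 2^11) → 00100100000 = 288
1713 = 11010110001
→ XOR → 11110010001 = 1937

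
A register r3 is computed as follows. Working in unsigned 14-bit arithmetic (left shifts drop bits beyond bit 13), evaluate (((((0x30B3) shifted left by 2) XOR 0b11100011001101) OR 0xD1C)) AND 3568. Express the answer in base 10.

3344

0x30B3 = 11000010110011
→ shifted left by 2 (mod 2^14) → 00001011001100 = 716
0b11100011001101 = 11100011001101
→ XOR → 11101000000001 = 14849
0xD1C = 00110100011100
→ OR → 11111100011101 = 16157
3568 = 00110111110000
→ AND → 00110100010000 = 3344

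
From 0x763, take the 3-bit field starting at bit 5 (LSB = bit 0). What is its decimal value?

3

v = 00011101100011
Shift right by 5: 000111011
Mask low 3 bits: 011 = 3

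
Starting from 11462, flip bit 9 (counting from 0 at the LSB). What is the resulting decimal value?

11974

x = 010110011000110
bit 9 is currently 0; toggle it via x ^ (1 << 9) = x ^ 512
→ 010111011000110 = 11974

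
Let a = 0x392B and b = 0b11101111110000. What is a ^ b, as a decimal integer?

731

0x392B = 11100100101011
b = 11101111110000
XOR → 00001011011011 = 731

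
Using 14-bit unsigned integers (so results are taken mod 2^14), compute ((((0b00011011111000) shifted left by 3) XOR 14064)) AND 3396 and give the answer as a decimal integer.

256

0b00011011111000 = 00011011111000
→ shifted left by 3 (mod 2^14) → 11011111000000 = 14272
14064 = 11011011110000
→ XOR → 00000100110000 = 304
3396 = 00110101000100
→ AND → 00000100000000 = 256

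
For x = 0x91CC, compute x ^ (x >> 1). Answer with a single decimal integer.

55594

x = 1001000111001100 = 37324
x>>1 = 0100100011100110
XOR  = 1101100100101010 = 55594
(x ^ (x >> 1) gives the standard binary-reflected Gray code of x.)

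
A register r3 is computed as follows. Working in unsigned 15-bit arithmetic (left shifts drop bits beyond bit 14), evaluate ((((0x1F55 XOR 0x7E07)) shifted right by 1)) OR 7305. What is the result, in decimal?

0x1F55 = 001111101010101
0x7E07 = 111111000000111
→ XOR → 110000101010010 = 24914
→ shifted right by 1 → 011000010101001 = 12457
7305 = 001110010001001
→ OR → 011110010101001 = 15529

15529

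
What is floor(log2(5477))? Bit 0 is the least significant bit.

5477 = 1010101100101
The topmost 1 is at position 12 (since 2^12 = 4096 ≤ 5477 < 8192).

12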